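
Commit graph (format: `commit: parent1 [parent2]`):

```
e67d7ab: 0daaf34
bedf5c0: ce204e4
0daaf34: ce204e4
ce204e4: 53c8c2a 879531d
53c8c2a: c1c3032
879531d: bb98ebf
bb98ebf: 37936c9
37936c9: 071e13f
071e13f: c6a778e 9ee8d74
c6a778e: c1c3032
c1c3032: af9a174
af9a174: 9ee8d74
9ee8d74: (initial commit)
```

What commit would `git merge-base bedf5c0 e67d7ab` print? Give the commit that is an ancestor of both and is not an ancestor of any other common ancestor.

Ancestors of bedf5c0: {071e13f, 37936c9, 53c8c2a, 879531d, 9ee8d74, af9a174, bb98ebf, bedf5c0, c1c3032, c6a778e, ce204e4}.
Ancestors of e67d7ab: {071e13f, 0daaf34, 37936c9, 53c8c2a, 879531d, 9ee8d74, af9a174, bb98ebf, c1c3032, c6a778e, ce204e4, e67d7ab}.
Common ancestors: {071e13f, 37936c9, 53c8c2a, 879531d, 9ee8d74, af9a174, bb98ebf, c1c3032, c6a778e, ce204e4}.
Among these, ce204e4 is not an ancestor of any other common ancestor — it is the merge base.

ce204e4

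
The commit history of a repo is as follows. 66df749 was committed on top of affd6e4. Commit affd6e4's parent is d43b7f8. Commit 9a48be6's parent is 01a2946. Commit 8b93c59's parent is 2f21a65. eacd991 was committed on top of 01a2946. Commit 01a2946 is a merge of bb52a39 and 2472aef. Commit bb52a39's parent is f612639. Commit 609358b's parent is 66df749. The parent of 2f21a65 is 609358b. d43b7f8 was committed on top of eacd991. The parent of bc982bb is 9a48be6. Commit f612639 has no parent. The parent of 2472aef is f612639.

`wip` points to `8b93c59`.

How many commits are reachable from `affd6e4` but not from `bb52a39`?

5

Reachable from affd6e4: {01a2946, 2472aef, affd6e4, bb52a39, d43b7f8, eacd991, f612639}.
Reachable from bb52a39: {bb52a39, f612639}.
In affd6e4's history but not bb52a39's: {01a2946, 2472aef, affd6e4, d43b7f8, eacd991} — 5 commits.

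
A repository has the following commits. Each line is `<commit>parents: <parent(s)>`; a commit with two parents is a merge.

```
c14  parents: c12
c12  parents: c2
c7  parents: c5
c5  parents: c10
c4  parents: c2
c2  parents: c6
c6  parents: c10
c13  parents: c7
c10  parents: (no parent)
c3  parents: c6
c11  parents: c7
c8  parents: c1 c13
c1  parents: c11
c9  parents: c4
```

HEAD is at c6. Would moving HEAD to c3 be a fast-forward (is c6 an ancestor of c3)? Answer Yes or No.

A fast-forward from c6 to c3 is possible iff c6 is an ancestor of c3.
Ancestors of c3: {c10, c3, c6}.
c6 is among them, so fast-forward is possible.

Yes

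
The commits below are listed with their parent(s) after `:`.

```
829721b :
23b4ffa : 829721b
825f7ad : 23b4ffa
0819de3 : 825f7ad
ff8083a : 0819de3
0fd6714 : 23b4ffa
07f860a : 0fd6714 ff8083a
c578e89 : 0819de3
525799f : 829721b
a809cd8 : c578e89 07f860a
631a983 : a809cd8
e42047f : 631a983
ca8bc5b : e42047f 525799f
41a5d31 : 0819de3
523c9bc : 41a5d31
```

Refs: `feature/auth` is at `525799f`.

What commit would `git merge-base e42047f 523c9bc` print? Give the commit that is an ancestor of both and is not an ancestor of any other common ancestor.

Ancestors of e42047f: {07f860a, 0819de3, 0fd6714, 23b4ffa, 631a983, 825f7ad, 829721b, a809cd8, c578e89, e42047f, ff8083a}.
Ancestors of 523c9bc: {0819de3, 23b4ffa, 41a5d31, 523c9bc, 825f7ad, 829721b}.
Common ancestors: {0819de3, 23b4ffa, 825f7ad, 829721b}.
Among these, 0819de3 is not an ancestor of any other common ancestor — it is the merge base.

0819de3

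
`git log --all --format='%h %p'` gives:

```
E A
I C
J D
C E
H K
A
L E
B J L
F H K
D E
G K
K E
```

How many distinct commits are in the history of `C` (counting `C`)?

3

Walking parent pointers from C: reachable set = {A, C, E}.
That is 3 commits.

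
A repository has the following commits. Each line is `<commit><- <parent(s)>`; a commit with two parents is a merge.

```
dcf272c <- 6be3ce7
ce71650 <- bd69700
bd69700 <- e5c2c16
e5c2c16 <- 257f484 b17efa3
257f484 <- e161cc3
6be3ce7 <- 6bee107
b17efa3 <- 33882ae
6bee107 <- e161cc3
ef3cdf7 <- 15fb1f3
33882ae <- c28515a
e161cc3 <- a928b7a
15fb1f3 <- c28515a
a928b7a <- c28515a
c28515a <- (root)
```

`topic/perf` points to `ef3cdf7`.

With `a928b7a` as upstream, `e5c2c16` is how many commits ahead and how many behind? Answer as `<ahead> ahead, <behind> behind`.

5 ahead, 0 behind

Reachable from e5c2c16: {257f484, 33882ae, a928b7a, b17efa3, c28515a, e161cc3, e5c2c16}.
Reachable from a928b7a: {a928b7a, c28515a}.
Only in e5c2c16's history (ahead): {257f484, 33882ae, b17efa3, e161cc3, e5c2c16} — 5.
Only in a928b7a's history (behind): {} — 0.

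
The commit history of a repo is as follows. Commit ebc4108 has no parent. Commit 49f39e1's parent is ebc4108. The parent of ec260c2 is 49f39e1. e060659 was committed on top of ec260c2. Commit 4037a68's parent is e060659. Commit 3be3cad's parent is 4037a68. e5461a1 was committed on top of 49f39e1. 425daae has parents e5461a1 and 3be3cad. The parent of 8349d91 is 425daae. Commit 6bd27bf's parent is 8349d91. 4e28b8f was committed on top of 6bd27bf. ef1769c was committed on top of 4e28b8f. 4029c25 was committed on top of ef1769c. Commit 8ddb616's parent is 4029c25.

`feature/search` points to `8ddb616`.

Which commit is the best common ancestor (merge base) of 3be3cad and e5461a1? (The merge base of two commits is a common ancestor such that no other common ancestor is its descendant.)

49f39e1

Ancestors of 3be3cad: {3be3cad, 4037a68, 49f39e1, e060659, ebc4108, ec260c2}.
Ancestors of e5461a1: {49f39e1, e5461a1, ebc4108}.
Common ancestors: {49f39e1, ebc4108}.
Among these, 49f39e1 is not an ancestor of any other common ancestor — it is the merge base.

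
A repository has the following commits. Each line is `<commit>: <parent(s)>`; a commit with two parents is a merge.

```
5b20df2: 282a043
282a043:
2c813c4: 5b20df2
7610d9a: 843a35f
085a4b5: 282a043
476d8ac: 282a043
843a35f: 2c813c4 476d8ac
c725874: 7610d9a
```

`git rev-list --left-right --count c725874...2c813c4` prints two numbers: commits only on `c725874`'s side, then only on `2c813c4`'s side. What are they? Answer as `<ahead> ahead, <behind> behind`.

4 ahead, 0 behind

Reachable from c725874: {282a043, 2c813c4, 476d8ac, 5b20df2, 7610d9a, 843a35f, c725874}.
Reachable from 2c813c4: {282a043, 2c813c4, 5b20df2}.
Only in c725874's history (ahead): {476d8ac, 7610d9a, 843a35f, c725874} — 4.
Only in 2c813c4's history (behind): {} — 0.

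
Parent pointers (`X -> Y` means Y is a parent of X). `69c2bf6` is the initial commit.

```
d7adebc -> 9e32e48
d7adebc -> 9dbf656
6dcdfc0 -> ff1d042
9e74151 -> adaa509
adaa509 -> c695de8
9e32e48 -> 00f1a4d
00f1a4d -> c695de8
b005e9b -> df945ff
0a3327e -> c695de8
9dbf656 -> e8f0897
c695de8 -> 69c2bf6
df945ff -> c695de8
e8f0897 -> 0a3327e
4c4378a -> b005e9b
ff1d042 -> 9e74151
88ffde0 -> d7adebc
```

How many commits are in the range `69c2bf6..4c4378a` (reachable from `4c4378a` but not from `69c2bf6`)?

4

Reachable from 4c4378a: {4c4378a, 69c2bf6, b005e9b, c695de8, df945ff}.
Reachable from 69c2bf6: {69c2bf6}.
In 4c4378a's history but not 69c2bf6's: {4c4378a, b005e9b, c695de8, df945ff} — 4 commits.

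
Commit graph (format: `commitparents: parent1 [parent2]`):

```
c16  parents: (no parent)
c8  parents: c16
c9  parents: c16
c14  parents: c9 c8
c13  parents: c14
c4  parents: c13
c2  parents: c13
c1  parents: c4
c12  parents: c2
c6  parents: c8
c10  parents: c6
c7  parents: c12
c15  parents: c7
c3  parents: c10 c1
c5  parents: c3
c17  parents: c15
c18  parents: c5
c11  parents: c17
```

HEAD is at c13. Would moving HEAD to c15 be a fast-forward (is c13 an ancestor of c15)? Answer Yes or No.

A fast-forward from c13 to c15 is possible iff c13 is an ancestor of c15.
Ancestors of c15: {c12, c13, c14, c15, c16, c2, c7, c8, c9}.
c13 is among them, so fast-forward is possible.

Yes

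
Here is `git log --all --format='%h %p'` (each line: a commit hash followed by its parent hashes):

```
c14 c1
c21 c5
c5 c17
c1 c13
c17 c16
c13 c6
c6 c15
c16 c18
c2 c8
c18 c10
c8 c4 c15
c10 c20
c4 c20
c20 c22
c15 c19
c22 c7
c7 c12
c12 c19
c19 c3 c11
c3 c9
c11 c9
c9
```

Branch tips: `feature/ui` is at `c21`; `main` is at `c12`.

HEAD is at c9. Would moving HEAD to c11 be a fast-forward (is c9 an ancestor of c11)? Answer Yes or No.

A fast-forward from c9 to c11 is possible iff c9 is an ancestor of c11.
Ancestors of c11: {c11, c9}.
c9 is among them, so fast-forward is possible.

Yes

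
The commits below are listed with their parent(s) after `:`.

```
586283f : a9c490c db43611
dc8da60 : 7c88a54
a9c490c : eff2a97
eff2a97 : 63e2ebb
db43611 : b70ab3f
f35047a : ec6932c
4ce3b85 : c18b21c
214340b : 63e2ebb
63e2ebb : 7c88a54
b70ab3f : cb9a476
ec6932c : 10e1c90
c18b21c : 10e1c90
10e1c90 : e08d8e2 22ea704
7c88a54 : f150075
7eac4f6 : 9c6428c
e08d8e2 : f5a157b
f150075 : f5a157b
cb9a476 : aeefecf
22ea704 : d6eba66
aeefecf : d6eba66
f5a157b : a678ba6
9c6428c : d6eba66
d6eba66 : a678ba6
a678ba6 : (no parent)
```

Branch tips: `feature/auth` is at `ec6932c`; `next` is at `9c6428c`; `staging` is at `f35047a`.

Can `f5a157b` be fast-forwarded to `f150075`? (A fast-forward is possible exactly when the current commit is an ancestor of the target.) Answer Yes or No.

Yes

A fast-forward from f5a157b to f150075 is possible iff f5a157b is an ancestor of f150075.
Ancestors of f150075: {a678ba6, f150075, f5a157b}.
f5a157b is among them, so fast-forward is possible.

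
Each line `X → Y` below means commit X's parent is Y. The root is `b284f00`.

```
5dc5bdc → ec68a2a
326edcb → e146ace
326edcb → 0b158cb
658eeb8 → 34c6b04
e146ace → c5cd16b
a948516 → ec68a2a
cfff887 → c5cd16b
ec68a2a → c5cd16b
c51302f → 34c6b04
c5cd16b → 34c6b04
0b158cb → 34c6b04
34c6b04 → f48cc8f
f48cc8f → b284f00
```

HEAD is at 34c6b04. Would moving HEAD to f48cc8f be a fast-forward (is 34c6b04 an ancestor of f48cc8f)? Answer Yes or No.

No

A fast-forward from 34c6b04 to f48cc8f is possible iff 34c6b04 is an ancestor of f48cc8f.
Ancestors of f48cc8f: {b284f00, f48cc8f}.
34c6b04 is not among them, so fast-forward is not possible.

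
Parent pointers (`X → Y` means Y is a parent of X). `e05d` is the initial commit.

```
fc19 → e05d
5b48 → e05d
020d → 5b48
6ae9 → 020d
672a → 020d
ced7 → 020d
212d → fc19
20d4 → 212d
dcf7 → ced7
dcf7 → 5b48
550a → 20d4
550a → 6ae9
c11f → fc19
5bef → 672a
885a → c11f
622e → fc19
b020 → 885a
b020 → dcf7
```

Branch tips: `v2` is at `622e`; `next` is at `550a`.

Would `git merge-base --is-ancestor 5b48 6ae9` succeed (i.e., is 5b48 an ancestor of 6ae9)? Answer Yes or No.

Yes

Ancestors of 6ae9 (commits reachable by following parents): {020d, 5b48, 6ae9, e05d}.
5b48 is in that set, so it is an ancestor of 6ae9.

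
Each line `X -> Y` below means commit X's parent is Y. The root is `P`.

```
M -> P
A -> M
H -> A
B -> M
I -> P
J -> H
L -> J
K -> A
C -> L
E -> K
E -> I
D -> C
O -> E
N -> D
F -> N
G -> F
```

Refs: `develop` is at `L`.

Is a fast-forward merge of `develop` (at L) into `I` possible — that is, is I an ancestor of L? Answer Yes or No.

No

A fast-forward from I to L is possible iff I is an ancestor of L.
Ancestors of L: {A, H, J, L, M, P}.
I is not among them, so fast-forward is not possible.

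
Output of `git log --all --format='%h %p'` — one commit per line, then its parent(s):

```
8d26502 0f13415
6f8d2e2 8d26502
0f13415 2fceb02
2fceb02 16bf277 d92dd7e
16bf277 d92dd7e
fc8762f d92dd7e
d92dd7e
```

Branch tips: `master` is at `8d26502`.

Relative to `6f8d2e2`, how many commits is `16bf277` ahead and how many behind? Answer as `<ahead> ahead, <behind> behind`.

Reachable from 16bf277: {16bf277, d92dd7e}.
Reachable from 6f8d2e2: {0f13415, 16bf277, 2fceb02, 6f8d2e2, 8d26502, d92dd7e}.
Only in 16bf277's history (ahead): {} — 0.
Only in 6f8d2e2's history (behind): {0f13415, 2fceb02, 6f8d2e2, 8d26502} — 4.

0 ahead, 4 behind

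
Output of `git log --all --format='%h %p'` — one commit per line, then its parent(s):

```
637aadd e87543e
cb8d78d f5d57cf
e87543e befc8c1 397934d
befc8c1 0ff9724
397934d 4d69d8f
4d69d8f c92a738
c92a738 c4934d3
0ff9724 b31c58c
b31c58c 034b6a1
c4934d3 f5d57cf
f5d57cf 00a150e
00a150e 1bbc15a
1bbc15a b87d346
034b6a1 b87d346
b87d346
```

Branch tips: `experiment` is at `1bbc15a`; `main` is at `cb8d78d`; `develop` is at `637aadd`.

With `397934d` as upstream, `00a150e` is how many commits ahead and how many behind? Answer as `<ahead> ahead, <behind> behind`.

0 ahead, 5 behind

Reachable from 00a150e: {00a150e, 1bbc15a, b87d346}.
Reachable from 397934d: {00a150e, 1bbc15a, 397934d, 4d69d8f, b87d346, c4934d3, c92a738, f5d57cf}.
Only in 00a150e's history (ahead): {} — 0.
Only in 397934d's history (behind): {397934d, 4d69d8f, c4934d3, c92a738, f5d57cf} — 5.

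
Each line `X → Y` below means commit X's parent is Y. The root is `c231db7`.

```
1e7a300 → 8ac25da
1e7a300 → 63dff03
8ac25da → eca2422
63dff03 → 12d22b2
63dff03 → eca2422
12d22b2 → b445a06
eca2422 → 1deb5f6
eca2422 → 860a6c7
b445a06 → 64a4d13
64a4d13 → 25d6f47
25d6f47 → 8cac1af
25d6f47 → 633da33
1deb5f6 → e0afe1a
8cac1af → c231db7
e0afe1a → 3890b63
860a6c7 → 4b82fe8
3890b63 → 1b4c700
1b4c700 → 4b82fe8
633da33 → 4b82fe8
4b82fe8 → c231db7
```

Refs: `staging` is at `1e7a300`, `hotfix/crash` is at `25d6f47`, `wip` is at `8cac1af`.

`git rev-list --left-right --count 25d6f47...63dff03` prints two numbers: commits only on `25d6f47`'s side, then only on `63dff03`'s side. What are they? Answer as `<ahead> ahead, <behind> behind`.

Reachable from 25d6f47: {25d6f47, 4b82fe8, 633da33, 8cac1af, c231db7}.
Reachable from 63dff03: {12d22b2, 1b4c700, 1deb5f6, 25d6f47, 3890b63, 4b82fe8, 633da33, 63dff03, 64a4d13, 860a6c7, 8cac1af, b445a06, c231db7, e0afe1a, eca2422}.
Only in 25d6f47's history (ahead): {} — 0.
Only in 63dff03's history (behind): {12d22b2, 1b4c700, 1deb5f6, 3890b63, 63dff03, 64a4d13, 860a6c7, b445a06, e0afe1a, eca2422} — 10.

0 ahead, 10 behind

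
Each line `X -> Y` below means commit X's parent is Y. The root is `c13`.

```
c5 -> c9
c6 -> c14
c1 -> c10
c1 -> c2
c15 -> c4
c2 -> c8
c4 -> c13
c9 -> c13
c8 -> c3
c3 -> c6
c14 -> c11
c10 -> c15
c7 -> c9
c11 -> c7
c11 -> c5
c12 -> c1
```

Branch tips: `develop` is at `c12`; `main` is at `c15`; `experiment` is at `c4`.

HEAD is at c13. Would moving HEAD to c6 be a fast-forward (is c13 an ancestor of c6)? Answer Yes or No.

Yes

A fast-forward from c13 to c6 is possible iff c13 is an ancestor of c6.
Ancestors of c6: {c11, c13, c14, c5, c6, c7, c9}.
c13 is among them, so fast-forward is possible.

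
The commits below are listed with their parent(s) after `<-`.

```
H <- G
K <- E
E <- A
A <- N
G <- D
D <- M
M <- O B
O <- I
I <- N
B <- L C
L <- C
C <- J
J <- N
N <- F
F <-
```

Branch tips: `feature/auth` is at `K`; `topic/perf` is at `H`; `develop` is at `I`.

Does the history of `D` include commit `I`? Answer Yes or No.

Ancestors of D (commits reachable by following parents): {B, C, D, F, I, J, L, M, N, O}.
I is in that set, so it is an ancestor of D.

Yes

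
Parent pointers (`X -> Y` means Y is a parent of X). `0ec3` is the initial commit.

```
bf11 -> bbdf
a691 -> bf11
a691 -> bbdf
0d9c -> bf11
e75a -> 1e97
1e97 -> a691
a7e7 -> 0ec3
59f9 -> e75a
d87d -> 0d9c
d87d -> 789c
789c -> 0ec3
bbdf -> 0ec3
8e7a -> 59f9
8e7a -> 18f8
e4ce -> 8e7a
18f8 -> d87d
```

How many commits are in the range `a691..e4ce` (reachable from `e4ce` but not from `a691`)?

Reachable from e4ce: {0d9c, 0ec3, 18f8, 1e97, 59f9, 789c, 8e7a, a691, bbdf, bf11, d87d, e4ce, e75a}.
Reachable from a691: {0ec3, a691, bbdf, bf11}.
In e4ce's history but not a691's: {0d9c, 18f8, 1e97, 59f9, 789c, 8e7a, d87d, e4ce, e75a} — 9 commits.

9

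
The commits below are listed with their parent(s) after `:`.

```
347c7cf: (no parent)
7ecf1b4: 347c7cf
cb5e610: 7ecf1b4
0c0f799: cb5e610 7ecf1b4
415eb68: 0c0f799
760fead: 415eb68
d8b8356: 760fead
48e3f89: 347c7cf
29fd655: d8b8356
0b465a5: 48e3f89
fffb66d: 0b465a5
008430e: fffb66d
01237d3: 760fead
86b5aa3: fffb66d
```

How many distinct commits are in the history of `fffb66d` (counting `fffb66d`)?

4

Walking parent pointers from fffb66d: reachable set = {0b465a5, 347c7cf, 48e3f89, fffb66d}.
That is 4 commits.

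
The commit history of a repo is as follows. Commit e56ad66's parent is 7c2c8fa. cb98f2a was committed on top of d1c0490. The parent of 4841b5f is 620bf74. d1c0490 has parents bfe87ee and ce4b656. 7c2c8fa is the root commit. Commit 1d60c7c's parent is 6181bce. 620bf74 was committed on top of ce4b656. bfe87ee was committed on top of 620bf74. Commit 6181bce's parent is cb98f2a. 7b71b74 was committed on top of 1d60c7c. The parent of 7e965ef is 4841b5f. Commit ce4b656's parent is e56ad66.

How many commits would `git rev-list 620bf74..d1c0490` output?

Reachable from d1c0490: {620bf74, 7c2c8fa, bfe87ee, ce4b656, d1c0490, e56ad66}.
Reachable from 620bf74: {620bf74, 7c2c8fa, ce4b656, e56ad66}.
In d1c0490's history but not 620bf74's: {bfe87ee, d1c0490} — 2 commits.

2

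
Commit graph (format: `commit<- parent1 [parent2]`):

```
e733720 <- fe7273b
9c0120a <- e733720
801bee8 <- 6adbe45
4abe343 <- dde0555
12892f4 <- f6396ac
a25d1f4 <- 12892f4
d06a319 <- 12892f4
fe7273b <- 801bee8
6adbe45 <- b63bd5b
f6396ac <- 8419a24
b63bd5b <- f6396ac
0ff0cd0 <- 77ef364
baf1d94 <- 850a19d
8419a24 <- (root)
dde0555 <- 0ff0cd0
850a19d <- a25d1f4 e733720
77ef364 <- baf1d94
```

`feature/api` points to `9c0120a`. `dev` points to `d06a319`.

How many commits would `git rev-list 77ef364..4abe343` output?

Reachable from 4abe343: {0ff0cd0, 12892f4, 4abe343, 6adbe45, 77ef364, 801bee8, 8419a24, 850a19d, a25d1f4, b63bd5b, baf1d94, dde0555, e733720, f6396ac, fe7273b}.
Reachable from 77ef364: {12892f4, 6adbe45, 77ef364, 801bee8, 8419a24, 850a19d, a25d1f4, b63bd5b, baf1d94, e733720, f6396ac, fe7273b}.
In 4abe343's history but not 77ef364's: {0ff0cd0, 4abe343, dde0555} — 3 commits.

3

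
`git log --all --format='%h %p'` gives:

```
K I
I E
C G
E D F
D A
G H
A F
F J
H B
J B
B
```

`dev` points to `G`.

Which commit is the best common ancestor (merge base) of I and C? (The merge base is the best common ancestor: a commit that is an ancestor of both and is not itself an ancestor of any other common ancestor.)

B

Ancestors of I: {A, B, D, E, F, I, J}.
Ancestors of C: {B, C, G, H}.
Common ancestors: {B}.
The only common ancestor is B, so it is the merge base.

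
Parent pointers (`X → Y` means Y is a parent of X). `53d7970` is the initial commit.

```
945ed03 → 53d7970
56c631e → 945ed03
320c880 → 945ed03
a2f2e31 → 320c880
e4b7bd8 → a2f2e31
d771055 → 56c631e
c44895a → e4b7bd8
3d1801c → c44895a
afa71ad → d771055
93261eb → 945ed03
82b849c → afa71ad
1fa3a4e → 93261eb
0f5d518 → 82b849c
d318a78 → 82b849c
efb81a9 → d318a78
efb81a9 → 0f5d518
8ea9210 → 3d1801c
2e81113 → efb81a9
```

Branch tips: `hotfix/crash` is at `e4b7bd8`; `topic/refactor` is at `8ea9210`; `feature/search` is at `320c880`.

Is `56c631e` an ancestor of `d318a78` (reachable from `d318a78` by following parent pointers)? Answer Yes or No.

Ancestors of d318a78 (commits reachable by following parents): {53d7970, 56c631e, 82b849c, 945ed03, afa71ad, d318a78, d771055}.
56c631e is in that set, so it is an ancestor of d318a78.

Yes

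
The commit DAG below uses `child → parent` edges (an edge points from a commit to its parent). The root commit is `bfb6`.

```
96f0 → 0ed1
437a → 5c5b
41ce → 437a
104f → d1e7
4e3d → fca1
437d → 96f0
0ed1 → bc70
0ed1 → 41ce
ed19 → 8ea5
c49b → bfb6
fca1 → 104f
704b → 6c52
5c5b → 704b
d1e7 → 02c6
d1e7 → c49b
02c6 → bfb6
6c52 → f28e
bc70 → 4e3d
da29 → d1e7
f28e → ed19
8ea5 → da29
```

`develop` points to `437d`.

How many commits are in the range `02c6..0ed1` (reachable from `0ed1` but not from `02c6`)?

16

Reachable from 0ed1: {02c6, 0ed1, 104f, 41ce, 437a, 4e3d, 5c5b, 6c52, 704b, 8ea5, bc70, bfb6, c49b, d1e7, da29, ed19, f28e, fca1}.
Reachable from 02c6: {02c6, bfb6}.
In 0ed1's history but not 02c6's: {0ed1, 104f, 41ce, 437a, 4e3d, 5c5b, 6c52, 704b, 8ea5, bc70, c49b, d1e7, da29, ed19, f28e, fca1} — 16 commits.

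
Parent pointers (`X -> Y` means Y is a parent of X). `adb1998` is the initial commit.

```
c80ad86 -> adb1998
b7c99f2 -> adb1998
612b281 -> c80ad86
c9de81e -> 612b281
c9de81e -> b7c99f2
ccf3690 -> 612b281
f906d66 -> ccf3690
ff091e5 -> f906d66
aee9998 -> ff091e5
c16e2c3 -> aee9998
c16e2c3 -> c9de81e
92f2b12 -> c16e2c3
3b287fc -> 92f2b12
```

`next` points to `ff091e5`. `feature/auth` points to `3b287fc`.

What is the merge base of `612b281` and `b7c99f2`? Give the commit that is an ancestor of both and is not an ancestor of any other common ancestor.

Ancestors of 612b281: {612b281, adb1998, c80ad86}.
Ancestors of b7c99f2: {adb1998, b7c99f2}.
Common ancestors: {adb1998}.
The only common ancestor is adb1998, so it is the merge base.

adb1998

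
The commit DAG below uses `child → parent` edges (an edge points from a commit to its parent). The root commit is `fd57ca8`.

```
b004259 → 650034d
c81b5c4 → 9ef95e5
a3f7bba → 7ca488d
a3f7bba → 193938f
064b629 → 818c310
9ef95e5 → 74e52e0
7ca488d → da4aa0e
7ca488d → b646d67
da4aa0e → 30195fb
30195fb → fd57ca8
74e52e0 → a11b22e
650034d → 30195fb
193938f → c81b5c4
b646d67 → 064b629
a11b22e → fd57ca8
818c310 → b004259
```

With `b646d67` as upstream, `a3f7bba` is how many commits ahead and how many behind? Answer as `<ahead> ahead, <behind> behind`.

Reachable from a3f7bba: {064b629, 193938f, 30195fb, 650034d, 74e52e0, 7ca488d, 818c310, 9ef95e5, a11b22e, a3f7bba, b004259, b646d67, c81b5c4, da4aa0e, fd57ca8}.
Reachable from b646d67: {064b629, 30195fb, 650034d, 818c310, b004259, b646d67, fd57ca8}.
Only in a3f7bba's history (ahead): {193938f, 74e52e0, 7ca488d, 9ef95e5, a11b22e, a3f7bba, c81b5c4, da4aa0e} — 8.
Only in b646d67's history (behind): {} — 0.

8 ahead, 0 behind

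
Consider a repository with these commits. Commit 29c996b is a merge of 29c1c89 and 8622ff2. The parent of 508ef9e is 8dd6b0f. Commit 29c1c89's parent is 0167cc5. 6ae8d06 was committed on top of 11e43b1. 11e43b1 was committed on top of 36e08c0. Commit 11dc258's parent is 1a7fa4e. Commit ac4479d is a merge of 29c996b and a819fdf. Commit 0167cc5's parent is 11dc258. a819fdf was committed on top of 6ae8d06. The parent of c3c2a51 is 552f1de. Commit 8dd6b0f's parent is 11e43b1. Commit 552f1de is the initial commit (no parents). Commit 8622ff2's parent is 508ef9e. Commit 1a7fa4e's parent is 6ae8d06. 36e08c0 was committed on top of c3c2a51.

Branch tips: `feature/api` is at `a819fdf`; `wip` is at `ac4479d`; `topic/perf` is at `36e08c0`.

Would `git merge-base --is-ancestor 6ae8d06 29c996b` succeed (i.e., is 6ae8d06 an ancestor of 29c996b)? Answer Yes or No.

Ancestors of 29c996b (commits reachable by following parents): {0167cc5, 11dc258, 11e43b1, 1a7fa4e, 29c1c89, 29c996b, 36e08c0, 508ef9e, 552f1de, 6ae8d06, 8622ff2, 8dd6b0f, c3c2a51}.
6ae8d06 is in that set, so it is an ancestor of 29c996b.

Yes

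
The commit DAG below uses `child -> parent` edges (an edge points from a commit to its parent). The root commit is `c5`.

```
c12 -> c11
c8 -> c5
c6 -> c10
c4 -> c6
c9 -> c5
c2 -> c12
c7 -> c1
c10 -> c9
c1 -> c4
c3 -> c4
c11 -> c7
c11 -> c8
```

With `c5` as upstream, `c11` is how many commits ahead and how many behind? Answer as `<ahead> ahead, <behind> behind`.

8 ahead, 0 behind

Reachable from c11: {c1, c10, c11, c4, c5, c6, c7, c8, c9}.
Reachable from c5: {c5}.
Only in c11's history (ahead): {c1, c10, c11, c4, c6, c7, c8, c9} — 8.
Only in c5's history (behind): {} — 0.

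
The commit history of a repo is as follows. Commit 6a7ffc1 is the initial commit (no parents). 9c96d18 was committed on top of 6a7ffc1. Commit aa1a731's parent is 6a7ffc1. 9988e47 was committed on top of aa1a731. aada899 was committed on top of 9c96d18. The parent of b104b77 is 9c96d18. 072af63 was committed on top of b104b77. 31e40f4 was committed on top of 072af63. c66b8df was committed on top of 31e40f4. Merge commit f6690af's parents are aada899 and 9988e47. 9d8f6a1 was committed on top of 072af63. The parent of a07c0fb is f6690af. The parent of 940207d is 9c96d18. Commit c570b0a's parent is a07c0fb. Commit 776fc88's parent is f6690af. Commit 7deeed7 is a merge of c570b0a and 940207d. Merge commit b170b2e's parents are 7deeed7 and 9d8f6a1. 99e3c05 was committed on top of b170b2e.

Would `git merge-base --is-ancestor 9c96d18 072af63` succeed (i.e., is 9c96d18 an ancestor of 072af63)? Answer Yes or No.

Yes

Ancestors of 072af63 (commits reachable by following parents): {072af63, 6a7ffc1, 9c96d18, b104b77}.
9c96d18 is in that set, so it is an ancestor of 072af63.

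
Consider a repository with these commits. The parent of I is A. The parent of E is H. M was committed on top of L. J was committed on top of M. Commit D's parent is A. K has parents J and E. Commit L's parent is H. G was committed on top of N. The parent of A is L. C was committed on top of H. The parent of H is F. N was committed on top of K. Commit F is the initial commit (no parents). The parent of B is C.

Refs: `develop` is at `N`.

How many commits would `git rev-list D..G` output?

Reachable from G: {E, F, G, H, J, K, L, M, N}.
Reachable from D: {A, D, F, H, L}.
In G's history but not D's: {E, G, J, K, M, N} — 6 commits.

6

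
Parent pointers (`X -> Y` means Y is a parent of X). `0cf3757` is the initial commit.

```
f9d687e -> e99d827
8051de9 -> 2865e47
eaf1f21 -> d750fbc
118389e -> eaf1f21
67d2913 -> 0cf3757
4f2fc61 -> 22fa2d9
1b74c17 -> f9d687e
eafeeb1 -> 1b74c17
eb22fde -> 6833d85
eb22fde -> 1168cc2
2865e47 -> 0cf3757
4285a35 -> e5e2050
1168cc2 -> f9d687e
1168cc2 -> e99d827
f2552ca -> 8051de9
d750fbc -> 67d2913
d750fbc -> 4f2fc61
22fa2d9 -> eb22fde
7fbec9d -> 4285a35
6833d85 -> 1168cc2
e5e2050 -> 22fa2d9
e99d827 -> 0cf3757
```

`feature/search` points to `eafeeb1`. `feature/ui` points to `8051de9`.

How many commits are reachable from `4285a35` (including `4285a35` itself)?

9

Walking parent pointers from 4285a35: reachable set = {0cf3757, 1168cc2, 22fa2d9, 4285a35, 6833d85, e5e2050, e99d827, eb22fde, f9d687e}.
That is 9 commits.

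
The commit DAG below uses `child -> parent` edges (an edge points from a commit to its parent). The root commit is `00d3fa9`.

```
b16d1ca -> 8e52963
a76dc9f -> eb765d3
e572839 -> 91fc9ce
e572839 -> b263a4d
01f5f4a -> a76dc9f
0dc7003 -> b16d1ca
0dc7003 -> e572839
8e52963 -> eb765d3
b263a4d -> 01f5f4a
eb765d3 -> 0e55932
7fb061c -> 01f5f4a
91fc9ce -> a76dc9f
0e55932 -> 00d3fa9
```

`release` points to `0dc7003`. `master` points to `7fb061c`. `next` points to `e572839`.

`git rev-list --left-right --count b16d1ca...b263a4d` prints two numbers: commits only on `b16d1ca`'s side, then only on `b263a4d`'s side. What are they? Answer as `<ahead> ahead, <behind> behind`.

2 ahead, 3 behind

Reachable from b16d1ca: {00d3fa9, 0e55932, 8e52963, b16d1ca, eb765d3}.
Reachable from b263a4d: {00d3fa9, 01f5f4a, 0e55932, a76dc9f, b263a4d, eb765d3}.
Only in b16d1ca's history (ahead): {8e52963, b16d1ca} — 2.
Only in b263a4d's history (behind): {01f5f4a, a76dc9f, b263a4d} — 3.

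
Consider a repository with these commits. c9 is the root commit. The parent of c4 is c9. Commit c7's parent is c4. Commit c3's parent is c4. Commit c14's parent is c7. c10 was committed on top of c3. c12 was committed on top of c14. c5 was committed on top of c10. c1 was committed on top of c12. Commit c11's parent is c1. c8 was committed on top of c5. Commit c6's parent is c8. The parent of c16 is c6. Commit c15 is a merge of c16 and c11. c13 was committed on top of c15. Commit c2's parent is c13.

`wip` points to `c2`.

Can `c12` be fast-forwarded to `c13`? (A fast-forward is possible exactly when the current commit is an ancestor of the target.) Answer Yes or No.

A fast-forward from c12 to c13 is possible iff c12 is an ancestor of c13.
Ancestors of c13: {c1, c10, c11, c12, c13, c14, c15, c16, c3, c4, c5, c6, c7, c8, c9}.
c12 is among them, so fast-forward is possible.

Yes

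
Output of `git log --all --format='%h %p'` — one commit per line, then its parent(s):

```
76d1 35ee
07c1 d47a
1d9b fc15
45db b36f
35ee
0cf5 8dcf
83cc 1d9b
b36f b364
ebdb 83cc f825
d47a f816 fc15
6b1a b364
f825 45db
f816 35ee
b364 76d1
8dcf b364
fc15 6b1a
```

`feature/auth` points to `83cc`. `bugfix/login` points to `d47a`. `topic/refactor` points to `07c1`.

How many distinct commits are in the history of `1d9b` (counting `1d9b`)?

6

Walking parent pointers from 1d9b: reachable set = {1d9b, 35ee, 6b1a, 76d1, b364, fc15}.
That is 6 commits.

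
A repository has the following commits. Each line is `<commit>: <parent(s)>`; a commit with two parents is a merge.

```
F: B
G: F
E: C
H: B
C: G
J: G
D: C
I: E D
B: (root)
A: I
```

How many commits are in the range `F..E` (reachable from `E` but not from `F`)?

3

Reachable from E: {B, C, E, F, G}.
Reachable from F: {B, F}.
In E's history but not F's: {C, E, G} — 3 commits.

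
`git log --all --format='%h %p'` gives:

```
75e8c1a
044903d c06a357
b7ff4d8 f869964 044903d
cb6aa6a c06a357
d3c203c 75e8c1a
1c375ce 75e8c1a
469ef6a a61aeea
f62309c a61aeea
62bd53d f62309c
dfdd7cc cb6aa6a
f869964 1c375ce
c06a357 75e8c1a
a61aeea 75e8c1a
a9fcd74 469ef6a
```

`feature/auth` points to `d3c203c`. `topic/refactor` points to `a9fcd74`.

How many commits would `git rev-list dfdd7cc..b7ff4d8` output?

4

Reachable from b7ff4d8: {044903d, 1c375ce, 75e8c1a, b7ff4d8, c06a357, f869964}.
Reachable from dfdd7cc: {75e8c1a, c06a357, cb6aa6a, dfdd7cc}.
In b7ff4d8's history but not dfdd7cc's: {044903d, 1c375ce, b7ff4d8, f869964} — 4 commits.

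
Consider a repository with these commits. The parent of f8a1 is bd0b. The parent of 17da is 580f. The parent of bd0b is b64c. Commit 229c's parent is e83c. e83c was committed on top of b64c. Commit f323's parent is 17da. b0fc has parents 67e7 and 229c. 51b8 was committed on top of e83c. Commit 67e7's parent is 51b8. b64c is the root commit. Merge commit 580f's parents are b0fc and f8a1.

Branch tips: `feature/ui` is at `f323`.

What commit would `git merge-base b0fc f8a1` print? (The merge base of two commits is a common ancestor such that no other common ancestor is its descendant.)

b64c

Ancestors of b0fc: {229c, 51b8, 67e7, b0fc, b64c, e83c}.
Ancestors of f8a1: {b64c, bd0b, f8a1}.
Common ancestors: {b64c}.
The only common ancestor is b64c, so it is the merge base.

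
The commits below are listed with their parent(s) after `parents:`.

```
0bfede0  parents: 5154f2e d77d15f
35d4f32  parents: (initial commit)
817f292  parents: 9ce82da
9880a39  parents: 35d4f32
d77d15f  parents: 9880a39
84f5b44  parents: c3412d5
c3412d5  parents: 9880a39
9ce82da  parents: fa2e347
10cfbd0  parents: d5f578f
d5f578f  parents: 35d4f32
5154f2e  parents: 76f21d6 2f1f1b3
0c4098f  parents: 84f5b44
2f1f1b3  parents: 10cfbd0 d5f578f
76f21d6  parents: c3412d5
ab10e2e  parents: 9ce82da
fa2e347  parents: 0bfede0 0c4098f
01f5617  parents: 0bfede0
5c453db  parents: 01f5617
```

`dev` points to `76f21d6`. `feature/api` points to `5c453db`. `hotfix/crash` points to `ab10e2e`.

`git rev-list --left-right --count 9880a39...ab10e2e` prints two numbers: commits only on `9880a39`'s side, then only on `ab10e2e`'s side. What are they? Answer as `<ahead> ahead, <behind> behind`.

Reachable from 9880a39: {35d4f32, 9880a39}.
Reachable from ab10e2e: {0bfede0, 0c4098f, 10cfbd0, 2f1f1b3, 35d4f32, 5154f2e, 76f21d6, 84f5b44, 9880a39, 9ce82da, ab10e2e, c3412d5, d5f578f, d77d15f, fa2e347}.
Only in 9880a39's history (ahead): {} — 0.
Only in ab10e2e's history (behind): {0bfede0, 0c4098f, 10cfbd0, 2f1f1b3, 5154f2e, 76f21d6, 84f5b44, 9ce82da, ab10e2e, c3412d5, d5f578f, d77d15f, fa2e347} — 13.

0 ahead, 13 behind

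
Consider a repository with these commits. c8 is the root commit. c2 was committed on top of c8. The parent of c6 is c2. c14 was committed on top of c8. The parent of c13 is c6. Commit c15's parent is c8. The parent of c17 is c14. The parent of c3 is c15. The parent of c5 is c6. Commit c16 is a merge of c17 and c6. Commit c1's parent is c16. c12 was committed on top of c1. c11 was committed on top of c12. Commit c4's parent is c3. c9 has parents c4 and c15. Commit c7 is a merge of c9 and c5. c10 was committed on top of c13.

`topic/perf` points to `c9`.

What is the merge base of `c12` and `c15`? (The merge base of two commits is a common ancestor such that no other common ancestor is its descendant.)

c8

Ancestors of c12: {c1, c12, c14, c16, c17, c2, c6, c8}.
Ancestors of c15: {c15, c8}.
Common ancestors: {c8}.
The only common ancestor is c8, so it is the merge base.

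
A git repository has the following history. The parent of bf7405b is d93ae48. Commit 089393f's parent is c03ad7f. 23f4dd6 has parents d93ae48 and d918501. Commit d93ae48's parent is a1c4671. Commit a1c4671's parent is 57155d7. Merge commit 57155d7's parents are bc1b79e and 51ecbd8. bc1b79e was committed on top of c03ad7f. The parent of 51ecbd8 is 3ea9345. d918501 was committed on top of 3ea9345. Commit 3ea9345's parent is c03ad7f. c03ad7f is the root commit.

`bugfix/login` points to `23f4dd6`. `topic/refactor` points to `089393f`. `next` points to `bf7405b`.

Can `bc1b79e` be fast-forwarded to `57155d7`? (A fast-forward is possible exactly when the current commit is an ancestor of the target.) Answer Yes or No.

Yes

A fast-forward from bc1b79e to 57155d7 is possible iff bc1b79e is an ancestor of 57155d7.
Ancestors of 57155d7: {3ea9345, 51ecbd8, 57155d7, bc1b79e, c03ad7f}.
bc1b79e is among them, so fast-forward is possible.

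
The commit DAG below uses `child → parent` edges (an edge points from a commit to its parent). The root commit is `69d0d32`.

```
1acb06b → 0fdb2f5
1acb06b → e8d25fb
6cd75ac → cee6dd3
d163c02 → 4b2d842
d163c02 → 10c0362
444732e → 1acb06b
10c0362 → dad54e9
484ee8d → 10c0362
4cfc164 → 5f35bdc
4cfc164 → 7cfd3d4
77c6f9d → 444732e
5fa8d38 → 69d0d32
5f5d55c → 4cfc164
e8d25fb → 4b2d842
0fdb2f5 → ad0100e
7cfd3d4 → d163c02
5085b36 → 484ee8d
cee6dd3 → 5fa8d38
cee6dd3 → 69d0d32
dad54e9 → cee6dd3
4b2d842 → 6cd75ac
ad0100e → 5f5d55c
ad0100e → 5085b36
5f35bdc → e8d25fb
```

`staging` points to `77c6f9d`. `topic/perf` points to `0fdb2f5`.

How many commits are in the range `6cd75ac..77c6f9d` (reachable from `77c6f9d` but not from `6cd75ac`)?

Reachable from 77c6f9d: {0fdb2f5, 10c0362, 1acb06b, 444732e, 484ee8d, 4b2d842, 4cfc164, 5085b36, 5f35bdc, 5f5d55c, 5fa8d38, 69d0d32, 6cd75ac, 77c6f9d, 7cfd3d4, ad0100e, cee6dd3, d163c02, dad54e9, e8d25fb}.
Reachable from 6cd75ac: {5fa8d38, 69d0d32, 6cd75ac, cee6dd3}.
In 77c6f9d's history but not 6cd75ac's: {0fdb2f5, 10c0362, 1acb06b, 444732e, 484ee8d, 4b2d842, 4cfc164, 5085b36, 5f35bdc, 5f5d55c, 77c6f9d, 7cfd3d4, ad0100e, d163c02, dad54e9, e8d25fb} — 16 commits.

16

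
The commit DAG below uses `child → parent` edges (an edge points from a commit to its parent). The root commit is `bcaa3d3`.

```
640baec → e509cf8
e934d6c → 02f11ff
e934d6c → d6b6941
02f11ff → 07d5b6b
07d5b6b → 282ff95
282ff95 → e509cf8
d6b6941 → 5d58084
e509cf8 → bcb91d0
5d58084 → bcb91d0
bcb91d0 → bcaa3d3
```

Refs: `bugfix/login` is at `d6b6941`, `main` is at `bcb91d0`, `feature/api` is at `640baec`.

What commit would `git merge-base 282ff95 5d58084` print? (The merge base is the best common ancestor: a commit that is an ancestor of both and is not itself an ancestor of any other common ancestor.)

Ancestors of 282ff95: {282ff95, bcaa3d3, bcb91d0, e509cf8}.
Ancestors of 5d58084: {5d58084, bcaa3d3, bcb91d0}.
Common ancestors: {bcaa3d3, bcb91d0}.
Among these, bcb91d0 is not an ancestor of any other common ancestor — it is the merge base.

bcb91d0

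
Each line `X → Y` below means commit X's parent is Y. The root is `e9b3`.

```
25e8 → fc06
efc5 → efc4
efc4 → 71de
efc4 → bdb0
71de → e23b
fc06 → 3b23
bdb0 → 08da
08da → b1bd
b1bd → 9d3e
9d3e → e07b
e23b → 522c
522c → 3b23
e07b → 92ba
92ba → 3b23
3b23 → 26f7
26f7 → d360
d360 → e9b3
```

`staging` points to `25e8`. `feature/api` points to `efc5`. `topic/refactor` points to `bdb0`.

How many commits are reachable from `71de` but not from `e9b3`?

Reachable from 71de: {26f7, 3b23, 522c, 71de, d360, e23b, e9b3}.
Reachable from e9b3: {e9b3}.
In 71de's history but not e9b3's: {26f7, 3b23, 522c, 71de, d360, e23b} — 6 commits.

6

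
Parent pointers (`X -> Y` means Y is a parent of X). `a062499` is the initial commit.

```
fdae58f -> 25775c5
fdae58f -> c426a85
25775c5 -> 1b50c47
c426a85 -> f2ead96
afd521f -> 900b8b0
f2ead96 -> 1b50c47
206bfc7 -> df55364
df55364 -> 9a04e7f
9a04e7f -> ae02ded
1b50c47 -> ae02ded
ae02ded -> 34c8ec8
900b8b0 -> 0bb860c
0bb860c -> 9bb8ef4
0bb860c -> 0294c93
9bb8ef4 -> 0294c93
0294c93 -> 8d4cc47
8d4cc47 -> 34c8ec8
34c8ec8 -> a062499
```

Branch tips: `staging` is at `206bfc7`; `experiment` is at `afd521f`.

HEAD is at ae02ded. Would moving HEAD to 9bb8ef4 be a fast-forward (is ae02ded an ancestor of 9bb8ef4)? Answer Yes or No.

A fast-forward from ae02ded to 9bb8ef4 is possible iff ae02ded is an ancestor of 9bb8ef4.
Ancestors of 9bb8ef4: {0294c93, 34c8ec8, 8d4cc47, 9bb8ef4, a062499}.
ae02ded is not among them, so fast-forward is not possible.

No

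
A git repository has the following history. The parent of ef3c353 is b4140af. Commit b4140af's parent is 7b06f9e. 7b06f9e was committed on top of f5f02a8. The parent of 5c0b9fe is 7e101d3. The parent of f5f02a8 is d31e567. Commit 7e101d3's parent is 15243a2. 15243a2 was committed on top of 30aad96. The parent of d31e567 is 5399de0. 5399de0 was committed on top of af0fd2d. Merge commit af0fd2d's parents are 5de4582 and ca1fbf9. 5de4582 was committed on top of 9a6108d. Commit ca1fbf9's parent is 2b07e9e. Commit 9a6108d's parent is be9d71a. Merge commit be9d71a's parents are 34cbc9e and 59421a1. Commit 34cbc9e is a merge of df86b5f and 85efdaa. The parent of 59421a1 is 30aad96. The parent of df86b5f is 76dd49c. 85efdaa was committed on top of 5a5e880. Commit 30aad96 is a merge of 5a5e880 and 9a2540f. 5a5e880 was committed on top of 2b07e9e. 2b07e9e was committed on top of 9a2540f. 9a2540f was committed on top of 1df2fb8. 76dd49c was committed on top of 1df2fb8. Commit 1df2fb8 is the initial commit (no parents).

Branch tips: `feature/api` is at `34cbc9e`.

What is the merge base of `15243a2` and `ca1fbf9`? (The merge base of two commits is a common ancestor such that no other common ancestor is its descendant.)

Ancestors of 15243a2: {15243a2, 1df2fb8, 2b07e9e, 30aad96, 5a5e880, 9a2540f}.
Ancestors of ca1fbf9: {1df2fb8, 2b07e9e, 9a2540f, ca1fbf9}.
Common ancestors: {1df2fb8, 2b07e9e, 9a2540f}.
Among these, 2b07e9e is not an ancestor of any other common ancestor — it is the merge base.

2b07e9e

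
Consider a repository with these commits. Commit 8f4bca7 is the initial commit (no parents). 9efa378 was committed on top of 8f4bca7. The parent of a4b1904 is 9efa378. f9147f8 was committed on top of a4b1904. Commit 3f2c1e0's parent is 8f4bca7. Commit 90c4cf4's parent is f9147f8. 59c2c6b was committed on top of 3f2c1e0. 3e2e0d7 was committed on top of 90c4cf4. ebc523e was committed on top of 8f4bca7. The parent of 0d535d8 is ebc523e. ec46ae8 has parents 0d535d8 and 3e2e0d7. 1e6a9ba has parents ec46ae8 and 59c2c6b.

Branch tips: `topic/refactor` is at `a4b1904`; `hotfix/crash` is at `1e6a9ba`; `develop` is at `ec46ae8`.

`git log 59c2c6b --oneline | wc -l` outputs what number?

3

Walking parent pointers from 59c2c6b: reachable set = {3f2c1e0, 59c2c6b, 8f4bca7}.
That is 3 commits.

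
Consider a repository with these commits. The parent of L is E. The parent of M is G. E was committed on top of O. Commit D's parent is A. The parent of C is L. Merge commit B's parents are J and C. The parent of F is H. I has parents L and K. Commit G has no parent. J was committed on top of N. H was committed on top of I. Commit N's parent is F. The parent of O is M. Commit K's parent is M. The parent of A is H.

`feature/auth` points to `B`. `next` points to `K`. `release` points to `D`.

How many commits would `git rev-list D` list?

Walking parent pointers from D: reachable set = {A, D, E, G, H, I, K, L, M, O}.
That is 10 commits.

10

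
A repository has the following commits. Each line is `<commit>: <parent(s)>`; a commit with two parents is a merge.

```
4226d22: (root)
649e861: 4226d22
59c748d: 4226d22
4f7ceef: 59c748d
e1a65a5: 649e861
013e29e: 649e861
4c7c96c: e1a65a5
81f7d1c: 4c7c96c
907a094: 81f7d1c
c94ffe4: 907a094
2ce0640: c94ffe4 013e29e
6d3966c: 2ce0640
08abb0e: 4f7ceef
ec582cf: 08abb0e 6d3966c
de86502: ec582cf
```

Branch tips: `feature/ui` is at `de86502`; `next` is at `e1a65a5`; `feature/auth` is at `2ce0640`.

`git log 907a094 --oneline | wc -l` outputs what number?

6

Walking parent pointers from 907a094: reachable set = {4226d22, 4c7c96c, 649e861, 81f7d1c, 907a094, e1a65a5}.
That is 6 commits.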